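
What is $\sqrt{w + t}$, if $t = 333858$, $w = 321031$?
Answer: $\sqrt{654889} \approx 809.25$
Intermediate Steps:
$\sqrt{w + t} = \sqrt{321031 + 333858} = \sqrt{654889}$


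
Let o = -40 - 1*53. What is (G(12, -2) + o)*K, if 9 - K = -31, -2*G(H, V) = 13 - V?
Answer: -4020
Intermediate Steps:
G(H, V) = -13/2 + V/2 (G(H, V) = -(13 - V)/2 = -13/2 + V/2)
K = 40 (K = 9 - 1*(-31) = 9 + 31 = 40)
o = -93 (o = -40 - 53 = -93)
(G(12, -2) + o)*K = ((-13/2 + (½)*(-2)) - 93)*40 = ((-13/2 - 1) - 93)*40 = (-15/2 - 93)*40 = -201/2*40 = -4020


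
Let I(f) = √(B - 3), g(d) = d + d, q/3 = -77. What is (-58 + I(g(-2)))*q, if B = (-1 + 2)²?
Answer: 13398 - 231*I*√2 ≈ 13398.0 - 326.68*I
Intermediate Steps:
B = 1 (B = 1² = 1)
q = -231 (q = 3*(-77) = -231)
g(d) = 2*d
I(f) = I*√2 (I(f) = √(1 - 3) = √(-2) = I*√2)
(-58 + I(g(-2)))*q = (-58 + I*√2)*(-231) = 13398 - 231*I*√2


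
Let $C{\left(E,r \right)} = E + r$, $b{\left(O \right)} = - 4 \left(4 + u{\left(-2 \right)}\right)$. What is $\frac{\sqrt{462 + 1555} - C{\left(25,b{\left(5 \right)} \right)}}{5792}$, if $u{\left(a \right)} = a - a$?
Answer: $- \frac{9}{5792} + \frac{\sqrt{2017}}{5792} \approx 0.0062001$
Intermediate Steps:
$u{\left(a \right)} = 0$
$b{\left(O \right)} = -16$ ($b{\left(O \right)} = - 4 \left(4 + 0\right) = \left(-4\right) 4 = -16$)
$\frac{\sqrt{462 + 1555} - C{\left(25,b{\left(5 \right)} \right)}}{5792} = \frac{\sqrt{462 + 1555} - \left(25 - 16\right)}{5792} = \left(\sqrt{2017} - 9\right) \frac{1}{5792} = \left(-9 + \sqrt{2017}\right) \frac{1}{5792} = - \frac{9}{5792} + \frac{\sqrt{2017}}{5792}$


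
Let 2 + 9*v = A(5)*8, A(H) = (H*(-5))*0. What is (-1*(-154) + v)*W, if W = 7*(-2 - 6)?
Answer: -77504/9 ≈ -8611.6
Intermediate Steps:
W = -56 (W = 7*(-8) = -56)
A(H) = 0 (A(H) = -5*H*0 = 0)
v = -2/9 (v = -2/9 + (0*8)/9 = -2/9 + (⅑)*0 = -2/9 + 0 = -2/9 ≈ -0.22222)
(-1*(-154) + v)*W = (-1*(-154) - 2/9)*(-56) = (154 - 2/9)*(-56) = (1384/9)*(-56) = -77504/9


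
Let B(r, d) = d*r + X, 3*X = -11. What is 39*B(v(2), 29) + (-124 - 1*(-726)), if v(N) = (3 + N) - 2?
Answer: 3852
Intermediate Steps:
v(N) = 1 + N
X = -11/3 (X = (1/3)*(-11) = -11/3 ≈ -3.6667)
B(r, d) = -11/3 + d*r (B(r, d) = d*r - 11/3 = -11/3 + d*r)
39*B(v(2), 29) + (-124 - 1*(-726)) = 39*(-11/3 + 29*(1 + 2)) + (-124 - 1*(-726)) = 39*(-11/3 + 29*3) + (-124 + 726) = 39*(-11/3 + 87) + 602 = 39*(250/3) + 602 = 3250 + 602 = 3852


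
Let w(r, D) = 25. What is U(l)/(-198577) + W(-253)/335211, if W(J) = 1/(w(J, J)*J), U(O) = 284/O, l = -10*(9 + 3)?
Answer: 3345087167/280683237849850 ≈ 1.1918e-5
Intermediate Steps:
l = -120 (l = -10*12 = -120)
W(J) = 1/(25*J)
U(l)/(-198577) + W(-253)/335211 = (284/(-120))/(-198577) + ((1/25)/(-253))/335211 = (284*(-1/120))*(-1/198577) + ((1/25)*(-1/253))*(1/335211) = -71/30*(-1/198577) - 1/6325*1/335211 = 71/5957310 - 1/2120209575 = 3345087167/280683237849850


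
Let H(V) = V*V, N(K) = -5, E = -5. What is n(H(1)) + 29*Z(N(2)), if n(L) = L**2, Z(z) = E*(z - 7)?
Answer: 1741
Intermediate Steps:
H(V) = V**2
Z(z) = 35 - 5*z (Z(z) = -5*(z - 7) = -5*(-7 + z) = 35 - 5*z)
n(H(1)) + 29*Z(N(2)) = (1**2)**2 + 29*(35 - 5*(-5)) = 1**2 + 29*(35 + 25) = 1 + 29*60 = 1 + 1740 = 1741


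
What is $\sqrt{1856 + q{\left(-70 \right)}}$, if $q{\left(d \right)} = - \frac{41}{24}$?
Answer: $\frac{\sqrt{267018}}{12} \approx 43.061$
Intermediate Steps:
$q{\left(d \right)} = - \frac{41}{24}$ ($q{\left(d \right)} = \left(-41\right) \frac{1}{24} = - \frac{41}{24}$)
$\sqrt{1856 + q{\left(-70 \right)}} = \sqrt{1856 - \frac{41}{24}} = \sqrt{\frac{44503}{24}} = \frac{\sqrt{267018}}{12}$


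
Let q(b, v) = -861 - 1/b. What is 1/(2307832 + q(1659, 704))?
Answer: 1659/3827264888 ≈ 4.3347e-7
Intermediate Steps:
1/(2307832 + q(1659, 704)) = 1/(2307832 + (-861 - 1/1659)) = 1/(2307832 - 1428400/1659) = 1/(3827264888/1659) = 1659/3827264888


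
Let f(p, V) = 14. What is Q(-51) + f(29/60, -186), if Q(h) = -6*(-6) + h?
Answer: -1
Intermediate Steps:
Q(h) = 36 + h
Q(-51) + f(29/60, -186) = (36 - 51) + 14 = -15 + 14 = -1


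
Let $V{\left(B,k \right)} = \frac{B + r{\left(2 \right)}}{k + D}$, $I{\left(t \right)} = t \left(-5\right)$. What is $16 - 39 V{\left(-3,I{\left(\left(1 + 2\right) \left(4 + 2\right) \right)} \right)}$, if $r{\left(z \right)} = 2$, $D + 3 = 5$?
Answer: $\frac{1369}{88} \approx 15.557$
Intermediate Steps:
$D = 2$ ($D = -3 + 5 = 2$)
$I{\left(t \right)} = - 5 t$
$V{\left(B,k \right)} = \frac{2 + B}{2 + k}$ ($V{\left(B,k \right)} = \frac{B + 2}{k + 2} = \frac{2 + B}{2 + k}$)
$16 - 39 V{\left(-3,I{\left(\left(1 + 2\right) \left(4 + 2\right) \right)} \right)} = 16 - 39 \frac{2 - 3}{2 - 5 \left(1 + 2\right) \left(4 + 2\right)} = 16 - 39 \frac{1}{2 - 5 \cdot 3 \cdot 6} \left(-1\right) = 16 - 39 \frac{1}{2 - 90} \left(-1\right) = 16 - 39 \frac{1}{-88} \left(-1\right) = 16 - 39 \left(\left(- \frac{1}{88}\right) \left(-1\right)\right) = 16 - \frac{39}{88} = \frac{1369}{88}$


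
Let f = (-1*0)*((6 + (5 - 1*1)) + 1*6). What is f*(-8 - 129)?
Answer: 0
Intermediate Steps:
f = 0 (f = 0*((6 + (5 - 1)) + 6) = 0*((6 + 4) + 6) = 0*(10 + 6) = 0*16 = 0)
f*(-8 - 129) = 0*(-8 - 129) = 0*(-137) = 0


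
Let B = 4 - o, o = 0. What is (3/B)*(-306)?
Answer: -459/2 ≈ -229.50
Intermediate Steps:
B = 4 (B = 4 - 1*0 = 4 + 0 = 4)
(3/B)*(-306) = (3/4)*(-306) = (3*(¼))*(-306) = (¾)*(-306) = -459/2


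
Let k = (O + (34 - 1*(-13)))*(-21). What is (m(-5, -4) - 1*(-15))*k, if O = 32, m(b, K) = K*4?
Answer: 1659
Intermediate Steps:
m(b, K) = 4*K
k = -1659 (k = (32 + (34 - 1*(-13)))*(-21) = (32 + (34 + 13))*(-21) = (32 + 47)*(-21) = 79*(-21) = -1659)
(m(-5, -4) - 1*(-15))*k = (4*(-4) - 1*(-15))*(-1659) = (-16 + 15)*(-1659) = -1*(-1659) = 1659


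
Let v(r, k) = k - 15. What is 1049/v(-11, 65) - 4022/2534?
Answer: 1228533/63350 ≈ 19.393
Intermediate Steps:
v(r, k) = -15 + k
1049/v(-11, 65) - 4022/2534 = 1049/(-15 + 65) - 4022/2534 = 1049/50 - 4022*1/2534 = 1049*(1/50) - 2011/1267 = 1049/50 - 2011/1267 = 1228533/63350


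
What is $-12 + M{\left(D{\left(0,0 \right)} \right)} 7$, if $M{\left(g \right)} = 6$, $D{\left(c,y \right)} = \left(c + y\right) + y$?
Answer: $30$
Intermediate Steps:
$D{\left(c,y \right)} = c + 2 y$
$-12 + M{\left(D{\left(0,0 \right)} \right)} 7 = -12 + 6 \cdot 7 = -12 + 42 = 30$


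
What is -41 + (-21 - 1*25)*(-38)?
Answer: 1707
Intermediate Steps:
-41 + (-21 - 1*25)*(-38) = -41 + (-21 - 25)*(-38) = -41 - 46*(-38) = -41 + 1748 = 1707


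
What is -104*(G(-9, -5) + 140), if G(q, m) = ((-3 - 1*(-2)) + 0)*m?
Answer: -15080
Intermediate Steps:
G(q, m) = -m (G(q, m) = ((-3 + 2) + 0)*m = (-1 + 0)*m = -m)
-104*(G(-9, -5) + 140) = -104*(-1*(-5) + 140) = -104*(5 + 140) = -104*145 = -15080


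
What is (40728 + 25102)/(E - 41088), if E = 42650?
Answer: 32915/781 ≈ 42.145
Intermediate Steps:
(40728 + 25102)/(E - 41088) = (40728 + 25102)/(42650 - 41088) = 65830/1562 = 65830*(1/1562) = 32915/781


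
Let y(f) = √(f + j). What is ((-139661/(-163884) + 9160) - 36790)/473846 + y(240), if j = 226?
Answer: -4527975259/77655777864 + √466 ≈ 21.529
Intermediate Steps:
y(f) = √(226 + f) (y(f) = √(f + 226) = √(226 + f))
((-139661/(-163884) + 9160) - 36790)/473846 + y(240) = ((-139661/(-163884) + 9160) - 36790)/473846 + √(226 + 240) = ((-139661*(-1/163884) + 9160) - 36790)*(1/473846) + √466 = ((139661/163884 + 9160) - 36790)*(1/473846) + √466 = (1501317101/163884 - 36790)*(1/473846) + √466 = -4527975259/163884*1/473846 + √466 = -4527975259/77655777864 + √466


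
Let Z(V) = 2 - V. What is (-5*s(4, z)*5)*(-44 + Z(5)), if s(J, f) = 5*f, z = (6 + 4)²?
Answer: 587500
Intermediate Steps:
z = 100 (z = 10² = 100)
(-5*s(4, z)*5)*(-44 + Z(5)) = (-25*100*5)*(-44 + (2 - 1*5)) = (-5*500*5)*(-44 + (2 - 5)) = (-2500*5)*(-44 - 3) = -12500*(-47) = 587500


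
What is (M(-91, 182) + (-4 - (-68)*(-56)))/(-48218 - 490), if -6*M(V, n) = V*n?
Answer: 3155/146124 ≈ 0.021591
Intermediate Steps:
M(V, n) = -V*n/6
(M(-91, 182) + (-4 - (-68)*(-56)))/(-48218 - 490) = (-1/6*(-91)*182 + (-4 - (-68)*(-56)))/(-48218 - 490) = (8281/3 + (-4 - 68*56))/(-48708) = (8281/3 + (-4 - 3808))*(-1/48708) = (8281/3 - 3812)*(-1/48708) = -3155/3*(-1/48708) = 3155/146124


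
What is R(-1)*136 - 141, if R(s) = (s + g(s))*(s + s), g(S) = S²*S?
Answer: 403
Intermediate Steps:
g(S) = S³
R(s) = 2*s*(s + s³) (R(s) = (s + s³)*(s + s) = (s + s³)*(2*s) = 2*s*(s + s³))
R(-1)*136 - 141 = (2*(-1)²*(1 + (-1)²))*136 - 141 = (2*1*(1 + 1))*136 - 141 = (2*1*2)*136 - 141 = 4*136 - 141 = 544 - 141 = 403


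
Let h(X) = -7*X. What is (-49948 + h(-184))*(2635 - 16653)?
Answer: 682115880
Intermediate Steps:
(-49948 + h(-184))*(2635 - 16653) = (-49948 - 7*(-184))*(2635 - 16653) = (-49948 + 1288)*(-14018) = -48660*(-14018) = 682115880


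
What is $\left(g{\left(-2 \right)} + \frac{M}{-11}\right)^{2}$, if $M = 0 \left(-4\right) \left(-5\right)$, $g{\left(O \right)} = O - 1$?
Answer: $9$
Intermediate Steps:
$g{\left(O \right)} = -1 + O$
$M = 0$ ($M = 0 \left(-5\right) = 0$)
$\left(g{\left(-2 \right)} + \frac{M}{-11}\right)^{2} = \left(\left(-1 - 2\right) + \frac{0}{-11}\right)^{2} = \left(-3 + 0 \left(- \frac{1}{11}\right)\right)^{2} = \left(-3 + 0\right)^{2} = \left(-3\right)^{2} = 9$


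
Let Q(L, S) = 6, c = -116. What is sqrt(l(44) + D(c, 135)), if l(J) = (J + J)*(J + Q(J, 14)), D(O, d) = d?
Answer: sqrt(4535) ≈ 67.342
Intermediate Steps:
l(J) = 2*J*(6 + J) (l(J) = (J + J)*(J + 6) = (2*J)*(6 + J) = 2*J*(6 + J))
sqrt(l(44) + D(c, 135)) = sqrt(2*44*(6 + 44) + 135) = sqrt(2*44*50 + 135) = sqrt(4400 + 135) = sqrt(4535)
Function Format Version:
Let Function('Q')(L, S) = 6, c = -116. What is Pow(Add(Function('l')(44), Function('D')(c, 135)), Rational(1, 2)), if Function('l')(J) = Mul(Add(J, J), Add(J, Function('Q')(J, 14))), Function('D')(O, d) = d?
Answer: Pow(4535, Rational(1, 2)) ≈ 67.342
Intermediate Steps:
Function('l')(J) = Mul(2, J, Add(6, J)) (Function('l')(J) = Mul(Add(J, J), Add(J, 6)) = Mul(Mul(2, J), Add(6, J)) = Mul(2, J, Add(6, J)))
Pow(Add(Function('l')(44), Function('D')(c, 135)), Rational(1, 2)) = Pow(Add(Mul(2, 44, Add(6, 44)), 135), Rational(1, 2)) = Pow(Add(Mul(2, 44, 50), 135), Rational(1, 2)) = Pow(Add(4400, 135), Rational(1, 2)) = Pow(4535, Rational(1, 2))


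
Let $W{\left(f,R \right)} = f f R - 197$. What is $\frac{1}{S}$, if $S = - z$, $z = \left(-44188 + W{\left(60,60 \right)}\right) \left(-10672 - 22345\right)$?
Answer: $\frac{1}{5666212455} \approx 1.7648 \cdot 10^{-10}$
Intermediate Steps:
$W{\left(f,R \right)} = -197 + R f^{2}$ ($W{\left(f,R \right)} = f^{2} R - 197 = R f^{2} - 197 = -197 + R f^{2}$)
$z = -5666212455$ ($z = \left(-44188 - \left(197 - 60 \cdot 60^{2}\right)\right) \left(-10672 - 22345\right) = \left(-44188 + \left(-197 + 60 \cdot 3600\right)\right) \left(-33017\right) = \left(-44188 + \left(-197 + 216000\right)\right) \left(-33017\right) = \left(-44188 + 215803\right) \left(-33017\right) = 171615 \left(-33017\right) = -5666212455$)
$S = 5666212455$ ($S = \left(-1\right) \left(-5666212455\right) = 5666212455$)
$\frac{1}{S} = \frac{1}{5666212455}$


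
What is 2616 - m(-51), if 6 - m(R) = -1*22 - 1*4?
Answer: 2584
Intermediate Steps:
m(R) = 32 (m(R) = 6 - (-1*22 - 1*4) = 6 - (-22 - 4) = 6 - 1*(-26) = 6 + 26 = 32)
2616 - m(-51) = 2616 - 1*32 = 2616 - 32 = 2584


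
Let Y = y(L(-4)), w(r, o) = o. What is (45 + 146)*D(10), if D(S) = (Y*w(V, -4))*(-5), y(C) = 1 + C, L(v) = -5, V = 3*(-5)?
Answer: -15280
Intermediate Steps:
V = -15
Y = -4 (Y = 1 - 5 = -4)
D(S) = -80 (D(S) = -4*(-4)*(-5) = 16*(-5) = -80)
(45 + 146)*D(10) = (45 + 146)*(-80) = 191*(-80) = -15280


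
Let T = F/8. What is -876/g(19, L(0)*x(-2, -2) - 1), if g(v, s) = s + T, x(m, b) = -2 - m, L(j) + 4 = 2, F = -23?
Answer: 7008/31 ≈ 226.06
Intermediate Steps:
L(j) = -2 (L(j) = -4 + 2 = -2)
T = -23/8 ≈ -2.8750
g(v, s) = -23/8 + s (g(v, s) = s - 23/8 = -23/8 + s)
-876/g(19, L(0)*x(-2, -2) - 1) = -876/(-23/8 + (-2*(-2 - 1*(-2)) - 1)) = -876/(-23/8 + (-2*(-2 + 2) - 1)) = -876/(-23/8 + (-2*0 - 1)) = -876/(-23/8 + (0 - 1)) = -876/(-23/8 - 1) = -876/(-31/8) = -876*(-8/31) = 7008/31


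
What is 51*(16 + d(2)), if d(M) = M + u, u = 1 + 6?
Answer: 1275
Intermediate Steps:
u = 7
d(M) = 7 + M (d(M) = M + 7 = 7 + M)
51*(16 + d(2)) = 51*(16 + (7 + 2)) = 51*(16 + 9) = 51*25 = 1275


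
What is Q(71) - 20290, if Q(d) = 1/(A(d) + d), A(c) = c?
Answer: -2881179/142 ≈ -20290.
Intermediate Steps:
Q(d) = 1/(2*d) (Q(d) = 1/(d + d) = 1/(2*d))
Q(71) - 20290 = (½)/71 - 20290 = (½)*(1/71) - 20290 = 1/142 - 20290 = -2881179/142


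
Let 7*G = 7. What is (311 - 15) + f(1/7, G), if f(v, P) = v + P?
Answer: 2080/7 ≈ 297.14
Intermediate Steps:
G = 1 (G = (1/7)*7 = 1)
f(v, P) = P + v
(311 - 15) + f(1/7, G) = (311 - 15) + (1 + 1/7) = 296 + (1 + 1/7) = 296 + 8/7 = 2080/7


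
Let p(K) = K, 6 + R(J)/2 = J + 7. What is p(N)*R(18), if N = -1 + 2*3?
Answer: 190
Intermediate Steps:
R(J) = 2 + 2*J (R(J) = -12 + 2*(J + 7) = -12 + 2*(7 + J) = -12 + (14 + 2*J) = 2 + 2*J)
N = 5 (N = -1 + 6 = 5)
p(N)*R(18) = 5*(2 + 2*18) = 5*(2 + 36) = 5*38 = 190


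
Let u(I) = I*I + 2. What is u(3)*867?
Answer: 9537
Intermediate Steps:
u(I) = 2 + I**2 (u(I) = I**2 + 2 = 2 + I**2)
u(3)*867 = (2 + 3**2)*867 = (2 + 9)*867 = 11*867 = 9537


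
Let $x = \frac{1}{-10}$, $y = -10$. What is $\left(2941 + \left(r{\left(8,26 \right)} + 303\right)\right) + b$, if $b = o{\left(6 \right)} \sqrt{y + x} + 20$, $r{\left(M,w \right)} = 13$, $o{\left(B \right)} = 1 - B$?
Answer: $3277 - \frac{i \sqrt{1010}}{2} \approx 3277.0 - 15.89 i$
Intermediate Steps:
$x = - \frac{1}{10} \approx -0.1$
$b = 20 - \frac{i \sqrt{1010}}{2}$ ($b = \left(1 - 6\right) \sqrt{-10 - \frac{1}{10}} + 20 = \left(1 - 6\right) \sqrt{- \frac{101}{10}} + 20 = - 5 \frac{i \sqrt{1010}}{10} + 20 = - \frac{i \sqrt{1010}}{2} + 20 = 20 - \frac{i \sqrt{1010}}{2} \approx 20.0 - 15.89 i$)
$\left(2941 + \left(r{\left(8,26 \right)} + 303\right)\right) + b = \left(2941 + \left(13 + 303\right)\right) + \left(20 - \frac{i \sqrt{1010}}{2}\right) = \left(2941 + 316\right) + \left(20 - \frac{i \sqrt{1010}}{2}\right) = 3257 + \left(20 - \frac{i \sqrt{1010}}{2}\right) = 3277 - \frac{i \sqrt{1010}}{2}$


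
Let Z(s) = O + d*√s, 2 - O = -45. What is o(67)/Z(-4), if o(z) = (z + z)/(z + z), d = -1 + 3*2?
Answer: 47/2309 - 10*I/2309 ≈ 0.020355 - 0.0043309*I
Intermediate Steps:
d = 5 (d = -1 + 6 = 5)
O = 47 (O = 2 - 1*(-45) = 2 + 45 = 47)
Z(s) = 47 + 5*√s
o(z) = 1 (o(z) = (2*z)/((2*z)) = (2*z)*(1/(2*z)) = 1)
o(67)/Z(-4) = 1/(47 + 5*√(-4)) = 1/(47 + 5*(2*I)) = 1/(47 + 10*I) = 1*((47 - 10*I)/2309) = (47 - 10*I)/2309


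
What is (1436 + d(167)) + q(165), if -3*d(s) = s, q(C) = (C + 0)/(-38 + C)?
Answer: 526402/381 ≈ 1381.6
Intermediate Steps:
q(C) = C/(-38 + C)
d(s) = -s/3
(1436 + d(167)) + q(165) = (1436 - 1/3*167) + 165/(-38 + 165) = (1436 - 167/3) + 165/127 = 4141/3 + 165*(1/127) = 4141/3 + 165/127 = 526402/381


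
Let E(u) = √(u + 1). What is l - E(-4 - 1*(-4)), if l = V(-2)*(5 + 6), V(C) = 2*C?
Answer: -45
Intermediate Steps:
E(u) = √(1 + u)
l = -44 (l = (2*(-2))*(5 + 6) = -4*11 = -44)
l - E(-4 - 1*(-4)) = -44 - √(1 + (-4 - 1*(-4))) = -44 - √(1 + (-4 + 4)) = -44 - √(1 + 0) = -44 - √1 = -44 - 1*1 = -44 - 1 = -45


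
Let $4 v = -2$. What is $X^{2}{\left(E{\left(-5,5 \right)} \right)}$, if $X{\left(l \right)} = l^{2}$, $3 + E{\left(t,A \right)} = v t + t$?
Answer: $\frac{14641}{16} \approx 915.06$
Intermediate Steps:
$v = - \frac{1}{2}$ ($v = \frac{1}{4} \left(-2\right) = - \frac{1}{2} \approx -0.5$)
$E{\left(t,A \right)} = -3 + \frac{t}{2}$ ($E{\left(t,A \right)} = -3 + \left(- \frac{t}{2} + t\right) = -3 + \frac{t}{2}$)
$X^{2}{\left(E{\left(-5,5 \right)} \right)} = \left(\left(-3 + \frac{1}{2} \left(-5\right)\right)^{2}\right)^{2} = \left(\left(-3 - \frac{5}{2}\right)^{2}\right)^{2} = \left(\left(- \frac{11}{2}\right)^{2}\right)^{2} = \left(\frac{121}{4}\right)^{2} = \frac{14641}{16}$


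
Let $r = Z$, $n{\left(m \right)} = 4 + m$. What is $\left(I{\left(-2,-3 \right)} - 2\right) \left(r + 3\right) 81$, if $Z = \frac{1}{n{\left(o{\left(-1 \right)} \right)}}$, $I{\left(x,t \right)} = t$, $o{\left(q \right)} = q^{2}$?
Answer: $-1296$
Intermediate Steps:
$Z = \frac{1}{5}$ ($Z = \frac{1}{4 + \left(-1\right)^{2}} = \frac{1}{4 + 1} = \frac{1}{5} \approx 0.2$)
$r = \frac{1}{5} \approx 0.2$
$\left(I{\left(-2,-3 \right)} - 2\right) \left(r + 3\right) 81 = \left(-3 - 2\right) \left(\frac{1}{5} + 3\right) 81 = \left(-3 - 2\right) \frac{16}{5} \cdot 81 = \left(-5\right) \frac{16}{5} \cdot 81 = \left(-16\right) 81 = -1296$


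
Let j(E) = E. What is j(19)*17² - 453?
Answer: 5038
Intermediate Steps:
j(19)*17² - 453 = 19*17² - 453 = 19*289 - 453 = 5491 - 453 = 5038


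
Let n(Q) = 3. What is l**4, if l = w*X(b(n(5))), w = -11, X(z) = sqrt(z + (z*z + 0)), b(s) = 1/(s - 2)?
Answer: 58564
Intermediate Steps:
b(s) = 1/(-2 + s)
X(z) = sqrt(z + z**2) (X(z) = sqrt(z + (z**2 + 0)) = sqrt(z + z**2))
l = -11*sqrt(2) (l = -11*sqrt(1 + 1/(-2 + 3))/sqrt(-2 + 3) = -11*sqrt(1 + 1/1) = -11*sqrt(1 + 1) = -11*sqrt(2) ≈ -15.556)
l**4 = (-11*sqrt(2))**4 = 58564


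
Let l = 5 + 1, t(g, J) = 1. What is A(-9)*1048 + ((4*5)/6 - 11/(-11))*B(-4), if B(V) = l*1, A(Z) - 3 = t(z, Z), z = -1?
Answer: 4218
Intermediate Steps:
l = 6
A(Z) = 4 (A(Z) = 3 + 1 = 4)
B(V) = 6 (B(V) = 6*1 = 6)
A(-9)*1048 + ((4*5)/6 - 11/(-11))*B(-4) = 4*1048 + ((4*5)/6 - 11/(-11))*6 = 4192 + (20*(⅙) - 11*(-1/11))*6 = 4192 + (10/3 + 1)*6 = 4192 + (13/3)*6 = 4192 + 26 = 4218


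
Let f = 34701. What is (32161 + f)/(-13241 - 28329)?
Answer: -33431/20785 ≈ -1.6084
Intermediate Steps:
(32161 + f)/(-13241 - 28329) = (32161 + 34701)/(-13241 - 28329) = 66862/(-41570) = 66862*(-1/41570) = -33431/20785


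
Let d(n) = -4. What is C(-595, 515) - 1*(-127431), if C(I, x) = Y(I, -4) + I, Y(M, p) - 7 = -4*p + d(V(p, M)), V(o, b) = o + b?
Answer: 126855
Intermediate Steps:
V(o, b) = b + o
Y(M, p) = 3 - 4*p (Y(M, p) = 7 + (-4*p - 4) = 7 + (-4 - 4*p) = 3 - 4*p)
C(I, x) = 19 + I (C(I, x) = (3 - 4*(-4)) + I = (3 + 16) + I = 19 + I)
C(-595, 515) - 1*(-127431) = (19 - 595) - 1*(-127431) = -576 + 127431 = 126855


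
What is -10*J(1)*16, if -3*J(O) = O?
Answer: 160/3 ≈ 53.333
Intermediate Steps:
J(O) = -O/3
-10*J(1)*16 = -(-10)/3*16 = -10*(-1/3)*16 = (10/3)*16 = 160/3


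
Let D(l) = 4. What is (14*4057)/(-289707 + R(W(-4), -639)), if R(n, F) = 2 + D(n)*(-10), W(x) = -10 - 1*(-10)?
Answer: -56798/289745 ≈ -0.19603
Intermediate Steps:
W(x) = 0 (W(x) = -10 + 10 = 0)
R(n, F) = -38 (R(n, F) = 2 + 4*(-10) = 2 - 40 = -38)
(14*4057)/(-289707 + R(W(-4), -639)) = (14*4057)/(-289707 - 38) = 56798/(-289745) = 56798*(-1/289745) = -56798/289745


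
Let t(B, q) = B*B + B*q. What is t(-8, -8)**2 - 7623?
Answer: 8761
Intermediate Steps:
t(B, q) = B**2 + B*q
t(-8, -8)**2 - 7623 = (-8*(-8 - 8))**2 - 7623 = (-8*(-16))**2 - 7623 = 128**2 - 7623 = 16384 - 7623 = 8761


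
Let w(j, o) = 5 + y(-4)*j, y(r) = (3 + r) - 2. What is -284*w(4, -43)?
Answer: 1988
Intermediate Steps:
y(r) = 1 + r
w(j, o) = 5 - 3*j (w(j, o) = 5 + (1 - 4)*j = 5 - 3*j)
-284*w(4, -43) = -284*(5 - 3*4) = -284*(5 - 12) = -284*(-7) = 1988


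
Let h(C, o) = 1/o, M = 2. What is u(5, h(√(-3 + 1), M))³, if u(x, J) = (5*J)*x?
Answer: 15625/8 ≈ 1953.1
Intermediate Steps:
u(x, J) = 5*J*x
u(5, h(√(-3 + 1), M))³ = (5*5/2)³ = (5*(½)*5)³ = (25/2)³ = 15625/8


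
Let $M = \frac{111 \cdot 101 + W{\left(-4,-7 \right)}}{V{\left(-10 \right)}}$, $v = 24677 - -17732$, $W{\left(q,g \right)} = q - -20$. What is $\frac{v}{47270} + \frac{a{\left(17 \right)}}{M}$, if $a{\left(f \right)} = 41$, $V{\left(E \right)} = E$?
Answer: $\frac{456745143}{530700290} \approx 0.86065$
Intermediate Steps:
$W{\left(q,g \right)} = 20 + q$ ($W{\left(q,g \right)} = q + 20 = 20 + q$)
$v = 42409$ ($v = 24677 + 17732 = 42409$)
$M = - \frac{11227}{10}$ ($M = \frac{111 \cdot 101 + \left(20 - 4\right)}{-10} = \left(11211 + 16\right) \left(- \frac{1}{10}\right) = 11227 \left(- \frac{1}{10}\right) = - \frac{11227}{10} \approx -1122.7$)
$\frac{v}{47270} + \frac{a{\left(17 \right)}}{M} = \frac{42409}{47270} + \frac{41}{- \frac{11227}{10}} = 42409 \cdot \frac{1}{47270} + 41 \left(- \frac{10}{11227}\right) = \frac{42409}{47270} - \frac{410}{11227} = \frac{456745143}{530700290}$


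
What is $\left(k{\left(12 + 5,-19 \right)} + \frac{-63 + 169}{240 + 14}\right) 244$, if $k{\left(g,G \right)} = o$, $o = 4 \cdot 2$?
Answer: $\frac{260836}{127} \approx 2053.8$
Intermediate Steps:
$o = 8$
$k{\left(g,G \right)} = 8$
$\left(k{\left(12 + 5,-19 \right)} + \frac{-63 + 169}{240 + 14}\right) 244 = \left(8 + \frac{-63 + 169}{240 + 14}\right) 244 = \left(8 + \frac{106}{254}\right) 244 = \left(8 + 106 \cdot \frac{1}{254}\right) 244 = \left(8 + \frac{53}{127}\right) 244 = \frac{1069}{127} \cdot 244 = \frac{260836}{127}$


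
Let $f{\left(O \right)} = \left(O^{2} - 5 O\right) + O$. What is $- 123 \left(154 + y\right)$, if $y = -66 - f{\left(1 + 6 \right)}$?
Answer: $-8241$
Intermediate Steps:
$f{\left(O \right)} = O^{2} - 4 O$
$y = -87$ ($y = -66 - \left(1 + 6\right) \left(-4 + \left(1 + 6\right)\right) = -66 - 7 \left(-4 + 7\right) = -66 - 7 \cdot 3 = -66 - 21 = -87$)
$- 123 \left(154 + y\right) = - 123 \left(154 - 87\right) = \left(-123\right) 67 = -8241$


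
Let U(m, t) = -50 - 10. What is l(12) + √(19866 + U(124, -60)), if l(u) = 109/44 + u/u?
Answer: 153/44 + √19806 ≈ 144.21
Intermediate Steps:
l(u) = 153/44 (l(u) = 109*(1/44) + 1 = 109/44 + 1 = 153/44)
U(m, t) = -60
l(12) + √(19866 + U(124, -60)) = 153/44 + √(19866 - 60) = 153/44 + √19806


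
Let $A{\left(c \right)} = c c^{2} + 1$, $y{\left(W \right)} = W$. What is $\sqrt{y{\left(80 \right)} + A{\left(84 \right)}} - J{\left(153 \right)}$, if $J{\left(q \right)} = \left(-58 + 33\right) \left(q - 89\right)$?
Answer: $1600 + 3 \sqrt{65865} \approx 2369.9$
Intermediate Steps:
$J{\left(q \right)} = 2225 - 25 q$ ($J{\left(q \right)} = - 25 \left(-89 + q\right) = 2225 - 25 q$)
$A{\left(c \right)} = 1 + c^{3}$ ($A{\left(c \right)} = c^{3} + 1 = 1 + c^{3}$)
$\sqrt{y{\left(80 \right)} + A{\left(84 \right)}} - J{\left(153 \right)} = \sqrt{80 + \left(1 + 84^{3}\right)} - \left(2225 - 3825\right) = \sqrt{80 + \left(1 + 592704\right)} - \left(2225 - 3825\right) = \sqrt{80 + 592705} - -1600 = \sqrt{592785} + 1600 = 3 \sqrt{65865} + 1600 = 1600 + 3 \sqrt{65865}$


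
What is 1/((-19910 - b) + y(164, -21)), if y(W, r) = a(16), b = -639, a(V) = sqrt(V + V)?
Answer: -19271/371371409 - 4*sqrt(2)/371371409 ≈ -5.1907e-5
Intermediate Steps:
a(V) = sqrt(2)*sqrt(V) (a(V) = sqrt(2*V) = sqrt(2)*sqrt(V))
y(W, r) = 4*sqrt(2) (y(W, r) = sqrt(2)*sqrt(16) = sqrt(2)*4 = 4*sqrt(2))
1/((-19910 - b) + y(164, -21)) = 1/((-19910 - 1*(-639)) + 4*sqrt(2)) = 1/((-19910 + 639) + 4*sqrt(2)) = 1/(-19271 + 4*sqrt(2))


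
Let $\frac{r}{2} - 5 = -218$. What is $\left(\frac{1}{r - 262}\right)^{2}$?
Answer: $\frac{1}{473344} \approx 2.1126 \cdot 10^{-6}$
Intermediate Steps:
$r = -426$ ($r = 10 + 2 \left(-218\right) = 10 - 436 = -426$)
$\left(\frac{1}{r - 262}\right)^{2} = \left(\frac{1}{-426 - 262}\right)^{2} = \left(\frac{1}{-688}\right)^{2} = \left(- \frac{1}{688}\right)^{2} = \frac{1}{473344}$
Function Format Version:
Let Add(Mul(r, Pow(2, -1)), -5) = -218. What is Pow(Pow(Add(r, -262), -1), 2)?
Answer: Rational(1, 473344) ≈ 2.1126e-6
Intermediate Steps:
r = -426 (r = Add(10, Mul(2, -218)) = Add(10, -436) = -426)
Pow(Pow(Add(r, -262), -1), 2) = Pow(Pow(Add(-426, -262), -1), 2) = Pow(Pow(-688, -1), 2) = Pow(Rational(-1, 688), 2) = Rational(1, 473344)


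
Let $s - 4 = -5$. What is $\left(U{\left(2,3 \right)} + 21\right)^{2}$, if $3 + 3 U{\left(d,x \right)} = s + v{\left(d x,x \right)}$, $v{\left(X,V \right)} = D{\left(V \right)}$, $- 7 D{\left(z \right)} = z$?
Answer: $\frac{168100}{441} \approx 381.18$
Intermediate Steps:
$D{\left(z \right)} = - \frac{z}{7}$
$v{\left(X,V \right)} = - \frac{V}{7}$
$s = -1$ ($s = 4 - 5 = -1$)
$U{\left(d,x \right)} = - \frac{4}{3} - \frac{x}{21}$ ($U{\left(d,x \right)} = -1 + \frac{-1 - \frac{x}{7}}{3} = -1 - \left(\frac{1}{3} + \frac{x}{21}\right) = - \frac{4}{3} - \frac{x}{21}$)
$\left(U{\left(2,3 \right)} + 21\right)^{2} = \left(\left(- \frac{4}{3} - \frac{1}{7}\right) + 21\right)^{2} = \left(- \frac{31}{21} + 21\right)^{2} = \left(\frac{410}{21}\right)^{2} = \frac{168100}{441}$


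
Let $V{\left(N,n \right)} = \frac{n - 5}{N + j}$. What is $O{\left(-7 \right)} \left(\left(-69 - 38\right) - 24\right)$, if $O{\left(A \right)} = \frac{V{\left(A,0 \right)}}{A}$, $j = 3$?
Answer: $\frac{655}{28} \approx 23.393$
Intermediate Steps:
$V{\left(N,n \right)} = \frac{-5 + n}{3 + N}$ ($V{\left(N,n \right)} = \frac{n - 5}{N + 3} = \frac{-5 + n}{3 + N}$)
$O{\left(A \right)} = - \frac{5}{A \left(3 + A\right)}$ ($O{\left(A \right)} = \frac{\frac{1}{3 + A} \left(-5 + 0\right)}{A} = \frac{\frac{1}{3 + A} \left(-5\right)}{A} = \frac{\left(-5\right) \frac{1}{3 + A}}{A} = - \frac{5}{A \left(3 + A\right)}$)
$O{\left(-7 \right)} \left(\left(-69 - 38\right) - 24\right) = - \frac{5}{\left(-7\right) \left(3 - 7\right)} \left(\left(-69 - 38\right) - 24\right) = \left(-5\right) \left(- \frac{1}{7}\right) \frac{1}{-4} \left(\left(-69 - 38\right) - 24\right) = \left(-5\right) \left(- \frac{1}{7}\right) \left(- \frac{1}{4}\right) \left(-107 - 24\right) = \left(- \frac{5}{28}\right) \left(-131\right) = \frac{655}{28}$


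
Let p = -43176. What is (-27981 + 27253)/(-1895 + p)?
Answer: 56/3467 ≈ 0.016152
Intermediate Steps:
(-27981 + 27253)/(-1895 + p) = (-27981 + 27253)/(-1895 - 43176) = -728/(-45071) = -728*(-1/45071) = 56/3467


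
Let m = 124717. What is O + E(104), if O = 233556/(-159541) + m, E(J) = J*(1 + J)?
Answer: 21639429061/159541 ≈ 1.3564e+5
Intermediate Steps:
O = 19897241341/159541 (O = 233556/(-159541) + 124717 = 233556*(-1/159541) + 124717 = -233556/159541 + 124717 = 19897241341/159541 ≈ 1.2472e+5)
O + E(104) = 19897241341/159541 + 104*(1 + 104) = 19897241341/159541 + 104*105 = 19897241341/159541 + 10920 = 21639429061/159541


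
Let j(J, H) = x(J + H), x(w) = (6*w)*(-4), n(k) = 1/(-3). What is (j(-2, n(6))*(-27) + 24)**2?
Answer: 2214144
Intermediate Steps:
n(k) = -1/3
x(w) = -24*w
j(J, H) = -24*H - 24*J (j(J, H) = -24*(J + H) = -24*(H + J) = -24*H - 24*J)
(j(-2, n(6))*(-27) + 24)**2 = ((-24*(-1/3) - 24*(-2))*(-27) + 24)**2 = ((8 + 48)*(-27) + 24)**2 = (56*(-27) + 24)**2 = (-1512 + 24)**2 = (-1488)**2 = 2214144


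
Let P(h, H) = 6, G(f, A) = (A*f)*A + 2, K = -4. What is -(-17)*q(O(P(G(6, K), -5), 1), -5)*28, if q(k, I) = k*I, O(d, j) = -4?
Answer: 9520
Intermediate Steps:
G(f, A) = 2 + f*A² (G(f, A) = f*A² + 2 = 2 + f*A²)
q(k, I) = I*k
-(-17)*q(O(P(G(6, K), -5), 1), -5)*28 = -(-17)*(-5*(-4))*28 = -(-17)*20*28 = -17*(-20)*28 = 340*28 = 9520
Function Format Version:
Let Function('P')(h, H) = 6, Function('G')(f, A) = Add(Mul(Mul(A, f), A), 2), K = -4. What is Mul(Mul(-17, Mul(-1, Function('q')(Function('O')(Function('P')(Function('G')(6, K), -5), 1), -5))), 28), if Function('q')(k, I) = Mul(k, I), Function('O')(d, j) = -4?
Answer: 9520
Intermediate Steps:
Function('G')(f, A) = Add(2, Mul(f, Pow(A, 2))) (Function('G')(f, A) = Add(Mul(f, Pow(A, 2)), 2) = Add(2, Mul(f, Pow(A, 2))))
Function('q')(k, I) = Mul(I, k)
Mul(Mul(-17, Mul(-1, Function('q')(Function('O')(Function('P')(Function('G')(6, K), -5), 1), -5))), 28) = Mul(Mul(-17, Mul(-1, Mul(-5, -4))), 28) = Mul(Mul(-17, Mul(-1, 20)), 28) = Mul(Mul(-17, -20), 28) = Mul(340, 28) = 9520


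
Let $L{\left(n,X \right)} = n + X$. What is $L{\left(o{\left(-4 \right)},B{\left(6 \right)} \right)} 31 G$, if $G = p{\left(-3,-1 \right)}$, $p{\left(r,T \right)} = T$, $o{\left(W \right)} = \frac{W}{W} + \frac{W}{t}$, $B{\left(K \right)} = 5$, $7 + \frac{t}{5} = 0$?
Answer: $- \frac{6634}{35} \approx -189.54$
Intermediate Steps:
$t = -35$ ($t = -35 + 5 \cdot 0 = -35 + 0 = -35$)
$o{\left(W \right)} = 1 - \frac{W}{35}$ ($o{\left(W \right)} = \frac{W}{W} + \frac{W}{-35} = 1 + W \left(- \frac{1}{35}\right) = 1 - \frac{W}{35}$)
$L{\left(n,X \right)} = X + n$
$G = -1$
$L{\left(o{\left(-4 \right)},B{\left(6 \right)} \right)} 31 G = \left(5 + \left(1 - - \frac{4}{35}\right)\right) 31 \left(-1\right) = \left(5 + \left(1 + \frac{4}{35}\right)\right) 31 \left(-1\right) = \left(5 + \frac{39}{35}\right) 31 \left(-1\right) = \frac{214}{35} \cdot 31 \left(-1\right) = \frac{6634}{35} \left(-1\right) = - \frac{6634}{35}$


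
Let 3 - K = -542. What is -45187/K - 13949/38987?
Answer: -136100598/1634455 ≈ -83.270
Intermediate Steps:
K = 545 (K = 3 - 1*(-542) = 3 + 542 = 545)
-45187/K - 13949/38987 = -45187/545 - 13949/38987 = -45187*1/545 - 13949*1/38987 = -45187/545 - 1073/2999 = -136100598/1634455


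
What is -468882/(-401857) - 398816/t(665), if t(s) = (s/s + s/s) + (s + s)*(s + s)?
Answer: 334569653126/355422825507 ≈ 0.94133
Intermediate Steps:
t(s) = 2 + 4*s² (t(s) = (1 + 1) + (2*s)*(2*s) = 2 + 4*s²)
-468882/(-401857) - 398816/t(665) = -468882/(-401857) - 398816/(2 + 4*665²) = -468882*(-1/401857) - 398816/(2 + 4*442225) = 468882/401857 - 398816/(2 + 1768900) = 468882/401857 - 398816/1768902 = 468882/401857 - 398816*1/1768902 = 468882/401857 - 199408/884451 = 334569653126/355422825507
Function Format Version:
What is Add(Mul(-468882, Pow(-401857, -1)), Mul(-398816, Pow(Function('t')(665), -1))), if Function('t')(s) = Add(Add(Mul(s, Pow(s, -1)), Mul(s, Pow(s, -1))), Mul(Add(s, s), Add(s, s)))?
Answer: Rational(334569653126, 355422825507) ≈ 0.94133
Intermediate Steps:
Function('t')(s) = Add(2, Mul(4, Pow(s, 2))) (Function('t')(s) = Add(Add(1, 1), Mul(Mul(2, s), Mul(2, s))) = Add(2, Mul(4, Pow(s, 2))))
Add(Mul(-468882, Pow(-401857, -1)), Mul(-398816, Pow(Function('t')(665), -1))) = Add(Mul(-468882, Pow(-401857, -1)), Mul(-398816, Pow(Add(2, Mul(4, Pow(665, 2))), -1))) = Add(Mul(-468882, Rational(-1, 401857)), Mul(-398816, Pow(Add(2, Mul(4, 442225)), -1))) = Add(Rational(468882, 401857), Mul(-398816, Pow(Add(2, 1768900), -1))) = Add(Rational(468882, 401857), Mul(-398816, Pow(1768902, -1))) = Add(Rational(468882, 401857), Mul(-398816, Rational(1, 1768902))) = Add(Rational(468882, 401857), Rational(-199408, 884451)) = Rational(334569653126, 355422825507)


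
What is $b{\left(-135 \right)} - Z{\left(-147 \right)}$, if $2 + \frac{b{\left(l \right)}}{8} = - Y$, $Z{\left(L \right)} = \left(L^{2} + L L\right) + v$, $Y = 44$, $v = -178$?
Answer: $-43408$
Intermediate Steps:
$Z{\left(L \right)} = -178 + 2 L^{2}$ ($Z{\left(L \right)} = \left(L^{2} + L L\right) - 178 = \left(L^{2} + L^{2}\right) - 178 = 2 L^{2} - 178 = -178 + 2 L^{2}$)
$b{\left(l \right)} = -368$ ($b{\left(l \right)} = -16 + 8 \left(\left(-1\right) 44\right) = -16 + 8 \left(-44\right) = -16 - 352 = -368$)
$b{\left(-135 \right)} - Z{\left(-147 \right)} = -368 - \left(-178 + 2 \left(-147\right)^{2}\right) = -368 - \left(-178 + 2 \cdot 21609\right) = -368 - \left(-178 + 43218\right) = -368 - 43040 = -43408$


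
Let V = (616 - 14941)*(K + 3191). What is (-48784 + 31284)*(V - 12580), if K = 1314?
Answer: 1129567337500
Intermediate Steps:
V = -64534125 (V = (616 - 14941)*(1314 + 3191) = -14325*4505 = -64534125)
(-48784 + 31284)*(V - 12580) = (-48784 + 31284)*(-64534125 - 12580) = -17500*(-64546705) = 1129567337500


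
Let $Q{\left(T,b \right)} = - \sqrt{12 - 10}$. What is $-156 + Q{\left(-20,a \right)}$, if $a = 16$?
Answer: $-156 - \sqrt{2} \approx -157.41$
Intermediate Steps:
$Q{\left(T,b \right)} = - \sqrt{2}$
$-156 + Q{\left(-20,a \right)} = -156 - \sqrt{2}$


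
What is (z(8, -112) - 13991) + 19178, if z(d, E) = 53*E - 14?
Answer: -763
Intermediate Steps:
z(d, E) = -14 + 53*E
(z(8, -112) - 13991) + 19178 = ((-14 + 53*(-112)) - 13991) + 19178 = ((-14 - 5936) - 13991) + 19178 = (-5950 - 13991) + 19178 = -19941 + 19178 = -763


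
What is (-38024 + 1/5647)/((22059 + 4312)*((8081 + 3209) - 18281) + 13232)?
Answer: 214721527/1041004284563 ≈ 0.00020626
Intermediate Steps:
(-38024 + 1/5647)/((22059 + 4312)*((8081 + 3209) - 18281) + 13232) = (-38024 + 1/5647)/(26371*(11290 - 18281) + 13232) = -214721527/(5647*(26371*(-6991) + 13232)) = -214721527/(5647*(-184359661 + 13232)) = -214721527/5647/(-184346429) = -214721527/5647*(-1/184346429) = 214721527/1041004284563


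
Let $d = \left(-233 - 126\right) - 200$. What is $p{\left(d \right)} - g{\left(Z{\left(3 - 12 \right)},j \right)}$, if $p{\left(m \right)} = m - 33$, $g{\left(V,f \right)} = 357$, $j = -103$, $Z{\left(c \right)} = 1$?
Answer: $-949$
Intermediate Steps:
$d = -559$ ($d = -359 - 200 = -559$)
$p{\left(m \right)} = -33 + m$ ($p{\left(m \right)} = m - 33 = -33 + m$)
$p{\left(d \right)} - g{\left(Z{\left(3 - 12 \right)},j \right)} = \left(-33 - 559\right) - 357 = -592 - 357 = -949$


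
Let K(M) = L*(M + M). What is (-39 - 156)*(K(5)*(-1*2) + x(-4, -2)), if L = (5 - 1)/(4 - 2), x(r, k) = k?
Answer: 8190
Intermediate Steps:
L = 2 (L = 4/2 = 4*(½) = 2)
K(M) = 4*M (K(M) = 2*(M + M) = 2*(2*M) = 4*M)
(-39 - 156)*(K(5)*(-1*2) + x(-4, -2)) = (-39 - 156)*((4*5)*(-1*2) - 2) = -195*(20*(-2) - 2) = -195*(-40 - 2) = -195*(-42) = 8190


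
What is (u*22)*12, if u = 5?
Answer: 1320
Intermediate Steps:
(u*22)*12 = (5*22)*12 = 110*12 = 1320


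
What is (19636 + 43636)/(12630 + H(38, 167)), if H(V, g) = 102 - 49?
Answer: 5752/1153 ≈ 4.9887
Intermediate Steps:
H(V, g) = 53
(19636 + 43636)/(12630 + H(38, 167)) = (19636 + 43636)/(12630 + 53) = 63272/12683 = 63272*(1/12683) = 5752/1153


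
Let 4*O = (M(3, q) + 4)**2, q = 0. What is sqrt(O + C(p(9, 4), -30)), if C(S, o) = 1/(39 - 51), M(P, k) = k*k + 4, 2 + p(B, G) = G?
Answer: sqrt(573)/6 ≈ 3.9896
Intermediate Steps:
p(B, G) = -2 + G
M(P, k) = 4 + k**2 (M(P, k) = k**2 + 4 = 4 + k**2)
O = 16 (O = ((4 + 0**2) + 4)**2/4 = ((4 + 0) + 4)**2/4 = (4 + 4)**2/4 = (1/4)*8**2 = (1/4)*64 = 16)
C(S, o) = -1/12 (C(S, o) = 1/(-12) = -1/12)
sqrt(O + C(p(9, 4), -30)) = sqrt(16 - 1/12) = sqrt(191/12) = sqrt(573)/6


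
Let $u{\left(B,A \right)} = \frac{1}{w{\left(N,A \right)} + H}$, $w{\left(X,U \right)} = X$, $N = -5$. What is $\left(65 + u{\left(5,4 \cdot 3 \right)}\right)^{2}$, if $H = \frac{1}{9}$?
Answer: $\frac{8128201}{1936} \approx 4198.5$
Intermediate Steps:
$H = \frac{1}{9} \approx 0.11111$
$u{\left(B,A \right)} = - \frac{9}{44}$ ($u{\left(B,A \right)} = \frac{1}{-5 + \frac{1}{9}} = \frac{1}{- \frac{44}{9}} = - \frac{9}{44}$)
$\left(65 + u{\left(5,4 \cdot 3 \right)}\right)^{2} = \left(65 - \frac{9}{44}\right)^{2} = \left(\frac{2851}{44}\right)^{2} = \frac{8128201}{1936}$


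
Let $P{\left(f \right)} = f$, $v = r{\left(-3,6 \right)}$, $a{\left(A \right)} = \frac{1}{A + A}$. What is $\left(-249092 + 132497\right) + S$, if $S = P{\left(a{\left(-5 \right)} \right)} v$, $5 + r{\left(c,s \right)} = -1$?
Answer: $- \frac{582972}{5} \approx -1.1659 \cdot 10^{5}$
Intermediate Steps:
$a{\left(A \right)} = \frac{1}{2 A}$
$r{\left(c,s \right)} = -6$ ($r{\left(c,s \right)} = -5 - 1 = -6$)
$v = -6$
$S = \frac{3}{5}$ ($S = \frac{1}{2 \left(-5\right)} \left(-6\right) = \frac{1}{2} \left(- \frac{1}{5}\right) \left(-6\right) = \left(- \frac{1}{10}\right) \left(-6\right) = \frac{3}{5} \approx 0.6$)
$\left(-249092 + 132497\right) + S = \left(-249092 + 132497\right) + \frac{3}{5} = -116595 + \frac{3}{5} = - \frac{582972}{5}$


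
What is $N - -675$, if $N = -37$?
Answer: $638$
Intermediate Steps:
$N - -675 = -37 - -675 = -37 + 675 = 638$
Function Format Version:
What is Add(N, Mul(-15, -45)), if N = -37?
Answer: 638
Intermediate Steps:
Add(N, Mul(-15, -45)) = Add(-37, Mul(-15, -45)) = Add(-37, 675) = 638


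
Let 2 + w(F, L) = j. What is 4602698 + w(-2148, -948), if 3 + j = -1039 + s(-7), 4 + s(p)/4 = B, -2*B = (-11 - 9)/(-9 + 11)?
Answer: 4601658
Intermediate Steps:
B = 5 (B = -(-11 - 9)/(2*(-9 + 11)) = -(-10)/2 = -½*(-10) = 5)
s(p) = 4 (s(p) = -16 + 4*5 = -16 + 20 = 4)
j = -1038 (j = -3 + (-1039 + 4) = -3 - 1035 = -1038)
w(F, L) = -1040 (w(F, L) = -2 - 1038 = -1040)
4602698 + w(-2148, -948) = 4602698 - 1040 = 4601658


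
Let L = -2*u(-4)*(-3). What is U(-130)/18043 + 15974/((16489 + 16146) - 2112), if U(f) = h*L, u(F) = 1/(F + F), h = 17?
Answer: 1151318855/2202905956 ≈ 0.52264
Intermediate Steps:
u(F) = 1/(2*F)
L = -3/4 (L = -1/(-4)*(-3) = -(-1)/4*(-3) = -2*(-1/8)*(-3) = (1/4)*(-3) = -3/4 ≈ -0.75000)
U(f) = -51/4 (U(f) = 17*(-3/4) = -51/4)
U(-130)/18043 + 15974/((16489 + 16146) - 2112) = -51/4/18043 + 15974/((16489 + 16146) - 2112) = -51/4*1/18043 + 15974/(32635 - 2112) = -51/72172 + 15974/30523 = 1151318855/2202905956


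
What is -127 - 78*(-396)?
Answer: 30761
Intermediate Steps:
-127 - 78*(-396) = -127 + 30888 = 30761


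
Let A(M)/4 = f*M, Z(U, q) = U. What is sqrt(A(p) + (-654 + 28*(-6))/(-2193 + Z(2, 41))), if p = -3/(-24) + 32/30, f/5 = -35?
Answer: I*sqrt(144093608358)/13146 ≈ 28.875*I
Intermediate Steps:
f = -175 (f = 5*(-35) = -175)
p = 143/120 (p = -3*(-1/24) + 32*(1/30) = 1/8 + 16/15 = 143/120 ≈ 1.1917)
A(M) = -700*M (A(M) = 4*(-175*M) = -700*M)
sqrt(A(p) + (-654 + 28*(-6))/(-2193 + Z(2, 41))) = sqrt(-700*143/120 + (-654 + 28*(-6))/(-2193 + 2)) = sqrt(-5005/6 + (-654 - 168)/(-2191)) = sqrt(-5005/6 - 822*(-1/2191)) = sqrt(-5005/6 + 822/2191) = sqrt(-10961023/13146) = I*sqrt(144093608358)/13146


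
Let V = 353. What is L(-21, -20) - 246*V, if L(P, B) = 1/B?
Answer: -1736761/20 ≈ -86838.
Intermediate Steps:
L(-21, -20) - 246*V = 1/(-20) - 246*353 = -1/20 - 86838 = -1736761/20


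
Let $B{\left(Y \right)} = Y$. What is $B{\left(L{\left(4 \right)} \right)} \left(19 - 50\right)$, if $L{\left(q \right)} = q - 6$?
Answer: $62$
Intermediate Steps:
$L{\left(q \right)} = -6 + q$ ($L{\left(q \right)} = q - 6 = -6 + q$)
$B{\left(L{\left(4 \right)} \right)} \left(19 - 50\right) = \left(-6 + 4\right) \left(19 - 50\right) = - 2 \left(19 - 50\right) = \left(-2\right) \left(-31\right) = 62$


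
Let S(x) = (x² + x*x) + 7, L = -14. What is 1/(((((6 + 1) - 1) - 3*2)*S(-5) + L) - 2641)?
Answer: -1/2655 ≈ -0.00037665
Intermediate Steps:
S(x) = 7 + 2*x² (S(x) = (x² + x²) + 7 = 2*x² + 7 = 7 + 2*x²)
1/(((((6 + 1) - 1) - 3*2)*S(-5) + L) - 2641) = 1/(((((6 + 1) - 1) - 3*2)*(7 + 2*(-5)²) - 14) - 2641) = 1/((((7 - 1) - 6)*(7 + 2*25) - 14) - 2641) = 1/(((6 - 6)*(7 + 50) - 14) - 2641) = 1/((0*57 - 14) - 2641) = 1/((0 - 14) - 2641) = 1/(-14 - 2641) = 1/(-2655) = -1/2655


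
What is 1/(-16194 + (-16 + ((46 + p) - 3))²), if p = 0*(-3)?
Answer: -1/15465 ≈ -6.4662e-5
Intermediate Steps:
p = 0
1/(-16194 + (-16 + ((46 + p) - 3))²) = 1/(-16194 + (-16 + ((46 + 0) - 3))²) = 1/(-16194 + (-16 + (46 - 3))²) = 1/(-16194 + (-16 + 43)²) = 1/(-16194 + 27²) = 1/(-16194 + 729) = 1/(-15465) = -1/15465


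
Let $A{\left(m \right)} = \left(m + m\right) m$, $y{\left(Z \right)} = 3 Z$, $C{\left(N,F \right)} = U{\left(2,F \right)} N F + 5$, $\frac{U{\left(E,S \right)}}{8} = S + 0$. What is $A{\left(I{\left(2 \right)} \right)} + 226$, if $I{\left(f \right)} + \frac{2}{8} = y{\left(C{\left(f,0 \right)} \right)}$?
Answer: $\frac{5289}{8} \approx 661.13$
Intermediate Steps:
$U{\left(E,S \right)} = 8 S$ ($U{\left(E,S \right)} = 8 \left(S + 0\right) = 8 S$)
$C{\left(N,F \right)} = 5 + 8 N F^{2}$ ($C{\left(N,F \right)} = 8 F N F + 5 = 8 N F^{2} + 5 = 5 + 8 N F^{2}$)
$I{\left(f \right)} = \frac{59}{4}$ ($I{\left(f \right)} = - \frac{1}{4} + 3 \left(5 + 8 f 0^{2}\right) = - \frac{1}{4} + 3 \left(5 + 8 f 0\right) = - \frac{1}{4} + 3 \left(5 + 0\right) = - \frac{1}{4} + 3 \cdot 5 = - \frac{1}{4} + 15 = \frac{59}{4}$)
$A{\left(m \right)} = 2 m^{2}$ ($A{\left(m \right)} = 2 m m = 2 m^{2}$)
$A{\left(I{\left(2 \right)} \right)} + 226 = 2 \left(\frac{59}{4}\right)^{2} + 226 = 2 \cdot \frac{3481}{16} + 226 = \frac{3481}{8} + 226 = \frac{5289}{8}$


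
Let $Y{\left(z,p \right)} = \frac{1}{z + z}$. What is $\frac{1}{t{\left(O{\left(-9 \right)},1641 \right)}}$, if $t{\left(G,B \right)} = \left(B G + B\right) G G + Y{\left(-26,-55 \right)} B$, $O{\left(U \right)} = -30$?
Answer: $- \frac{52}{2227166841} \approx -2.3348 \cdot 10^{-8}$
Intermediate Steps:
$Y{\left(z,p \right)} = \frac{1}{2 z}$
$t{\left(G,B \right)} = - \frac{B}{52} + G^{2} \left(B + B G\right)$ ($t{\left(G,B \right)} = \left(B G + B\right) G G + \frac{1}{2 \left(-26\right)} B = \left(B + B G\right) G G + \frac{1}{2} \left(- \frac{1}{26}\right) B = G \left(B + B G\right) G - \frac{B}{52} = G^{2} \left(B + B G\right) - \frac{B}{52} = - \frac{B}{52} + G^{2} \left(B + B G\right)$)
$\frac{1}{t{\left(O{\left(-9 \right)},1641 \right)}} = \frac{1}{1641 \left(- \frac{1}{52} + \left(-30\right)^{2} + \left(-30\right)^{3}\right)} = \frac{1}{1641 \left(- \frac{1}{52} + 900 - 27000\right)} = \frac{1}{1641 \left(- \frac{1357201}{52}\right)} = \frac{1}{- \frac{2227166841}{52}} = - \frac{52}{2227166841}$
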